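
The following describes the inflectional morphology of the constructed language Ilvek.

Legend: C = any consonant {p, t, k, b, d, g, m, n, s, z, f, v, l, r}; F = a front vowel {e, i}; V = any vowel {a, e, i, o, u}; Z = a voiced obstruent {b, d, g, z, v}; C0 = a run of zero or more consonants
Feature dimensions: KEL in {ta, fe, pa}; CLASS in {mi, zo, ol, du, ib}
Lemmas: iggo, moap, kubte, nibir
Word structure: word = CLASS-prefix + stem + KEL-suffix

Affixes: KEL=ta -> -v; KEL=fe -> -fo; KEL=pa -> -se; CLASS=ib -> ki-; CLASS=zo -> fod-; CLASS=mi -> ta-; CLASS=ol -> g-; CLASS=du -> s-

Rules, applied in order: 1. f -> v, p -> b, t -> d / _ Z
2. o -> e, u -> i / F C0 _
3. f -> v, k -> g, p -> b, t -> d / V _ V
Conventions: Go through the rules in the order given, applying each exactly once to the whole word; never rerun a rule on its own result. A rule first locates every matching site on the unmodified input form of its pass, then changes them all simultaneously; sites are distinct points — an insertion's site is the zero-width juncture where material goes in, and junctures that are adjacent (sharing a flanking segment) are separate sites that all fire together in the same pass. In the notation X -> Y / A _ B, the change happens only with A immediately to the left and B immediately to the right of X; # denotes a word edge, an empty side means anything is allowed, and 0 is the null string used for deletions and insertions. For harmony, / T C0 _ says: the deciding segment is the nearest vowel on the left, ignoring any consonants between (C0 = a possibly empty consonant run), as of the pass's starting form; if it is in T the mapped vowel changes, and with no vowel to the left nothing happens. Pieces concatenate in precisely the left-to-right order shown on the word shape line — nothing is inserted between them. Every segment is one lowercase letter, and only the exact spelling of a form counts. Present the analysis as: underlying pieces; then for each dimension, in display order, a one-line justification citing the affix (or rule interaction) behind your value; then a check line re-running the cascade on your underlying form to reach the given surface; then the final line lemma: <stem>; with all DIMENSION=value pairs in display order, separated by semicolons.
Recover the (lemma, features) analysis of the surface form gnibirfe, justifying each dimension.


underlying: g-nibir-fo
KEL=fe - signalled by the affix -fo
CLASS=ol - signalled by the affix g-
check: gnibirfo -> gnibirfo -> gnibirfe -> gnibirfe
lemma: nibir; KEL=fe; CLASS=ol


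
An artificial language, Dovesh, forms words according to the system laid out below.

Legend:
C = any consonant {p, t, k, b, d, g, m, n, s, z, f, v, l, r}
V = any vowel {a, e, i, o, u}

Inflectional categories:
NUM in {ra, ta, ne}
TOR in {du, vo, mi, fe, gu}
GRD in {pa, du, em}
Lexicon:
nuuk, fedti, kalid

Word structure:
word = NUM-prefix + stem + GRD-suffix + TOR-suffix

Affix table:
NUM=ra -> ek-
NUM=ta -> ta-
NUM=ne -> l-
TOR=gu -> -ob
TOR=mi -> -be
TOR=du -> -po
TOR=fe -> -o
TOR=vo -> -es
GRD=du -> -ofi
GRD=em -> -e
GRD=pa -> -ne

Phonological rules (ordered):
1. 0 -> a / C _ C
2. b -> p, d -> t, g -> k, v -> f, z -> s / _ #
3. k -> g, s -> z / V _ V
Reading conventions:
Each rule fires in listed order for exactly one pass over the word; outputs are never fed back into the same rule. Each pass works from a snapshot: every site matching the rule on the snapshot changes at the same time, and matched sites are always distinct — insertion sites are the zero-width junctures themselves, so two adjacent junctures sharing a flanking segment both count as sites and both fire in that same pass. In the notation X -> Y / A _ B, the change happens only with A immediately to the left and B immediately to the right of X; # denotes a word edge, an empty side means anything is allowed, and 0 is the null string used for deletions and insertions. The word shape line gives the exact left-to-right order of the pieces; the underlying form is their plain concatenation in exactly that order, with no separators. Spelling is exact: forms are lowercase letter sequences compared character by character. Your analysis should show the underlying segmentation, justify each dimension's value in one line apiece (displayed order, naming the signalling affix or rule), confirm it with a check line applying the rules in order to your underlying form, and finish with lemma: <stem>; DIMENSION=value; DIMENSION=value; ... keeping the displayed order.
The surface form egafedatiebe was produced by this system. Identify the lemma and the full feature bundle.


underlying: ek-fedti-e-be
NUM=ra - signalled by the affix ek-
TOR=mi - signalled by the affix -be
GRD=em - signalled by the affix -e
check: ekfedtiebe -> ekafedatiebe -> ekafedatiebe -> egafedatiebe
lemma: fedti; NUM=ra; TOR=mi; GRD=em


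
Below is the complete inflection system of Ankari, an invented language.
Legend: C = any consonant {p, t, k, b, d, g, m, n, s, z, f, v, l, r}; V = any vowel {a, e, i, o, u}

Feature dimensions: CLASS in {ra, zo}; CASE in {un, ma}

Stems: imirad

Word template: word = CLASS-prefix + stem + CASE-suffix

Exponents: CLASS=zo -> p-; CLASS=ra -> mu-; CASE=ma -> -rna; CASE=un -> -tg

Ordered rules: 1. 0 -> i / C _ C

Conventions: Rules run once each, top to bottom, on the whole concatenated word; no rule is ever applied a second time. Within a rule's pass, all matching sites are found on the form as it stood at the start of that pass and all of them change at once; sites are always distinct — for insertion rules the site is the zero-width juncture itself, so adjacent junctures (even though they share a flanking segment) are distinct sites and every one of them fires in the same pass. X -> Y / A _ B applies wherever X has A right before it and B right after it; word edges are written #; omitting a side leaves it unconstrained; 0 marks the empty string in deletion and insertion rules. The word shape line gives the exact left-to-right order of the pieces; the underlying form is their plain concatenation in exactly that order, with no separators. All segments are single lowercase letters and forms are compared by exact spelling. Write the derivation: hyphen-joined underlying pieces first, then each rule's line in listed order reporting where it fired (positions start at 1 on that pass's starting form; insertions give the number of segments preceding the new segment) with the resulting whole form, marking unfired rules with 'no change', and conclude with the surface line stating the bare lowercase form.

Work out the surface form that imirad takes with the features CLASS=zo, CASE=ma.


underlying: p-imirad-rna
1. 0 -> i / C _ C: inserts after position(s) 7, 8: pimiradirina
surface: pimiradirina


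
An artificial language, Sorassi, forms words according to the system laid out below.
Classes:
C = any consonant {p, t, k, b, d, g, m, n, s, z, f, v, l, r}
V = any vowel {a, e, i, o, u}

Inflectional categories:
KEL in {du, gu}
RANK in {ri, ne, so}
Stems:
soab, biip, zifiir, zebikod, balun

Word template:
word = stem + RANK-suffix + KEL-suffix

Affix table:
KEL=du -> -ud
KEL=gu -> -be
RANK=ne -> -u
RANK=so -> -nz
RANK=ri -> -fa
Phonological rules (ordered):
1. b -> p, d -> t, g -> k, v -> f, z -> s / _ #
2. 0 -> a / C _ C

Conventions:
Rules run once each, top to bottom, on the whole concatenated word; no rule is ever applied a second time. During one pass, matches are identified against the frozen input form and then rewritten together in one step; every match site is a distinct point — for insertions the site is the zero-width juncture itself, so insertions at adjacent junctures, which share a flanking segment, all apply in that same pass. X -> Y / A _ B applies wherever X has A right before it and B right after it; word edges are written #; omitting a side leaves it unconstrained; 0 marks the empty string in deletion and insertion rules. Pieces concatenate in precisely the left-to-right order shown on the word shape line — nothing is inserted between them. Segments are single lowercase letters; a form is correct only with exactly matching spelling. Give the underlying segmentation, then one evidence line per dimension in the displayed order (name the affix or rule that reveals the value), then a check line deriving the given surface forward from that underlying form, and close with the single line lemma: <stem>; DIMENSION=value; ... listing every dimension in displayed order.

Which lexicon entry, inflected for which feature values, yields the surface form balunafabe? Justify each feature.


underlying: balun-fa-be
KEL=gu - signalled by the affix -be
RANK=ri - signalled by the affix -fa
check: balunfabe -> balunfabe -> balunafabe
lemma: balun; KEL=gu; RANK=ri


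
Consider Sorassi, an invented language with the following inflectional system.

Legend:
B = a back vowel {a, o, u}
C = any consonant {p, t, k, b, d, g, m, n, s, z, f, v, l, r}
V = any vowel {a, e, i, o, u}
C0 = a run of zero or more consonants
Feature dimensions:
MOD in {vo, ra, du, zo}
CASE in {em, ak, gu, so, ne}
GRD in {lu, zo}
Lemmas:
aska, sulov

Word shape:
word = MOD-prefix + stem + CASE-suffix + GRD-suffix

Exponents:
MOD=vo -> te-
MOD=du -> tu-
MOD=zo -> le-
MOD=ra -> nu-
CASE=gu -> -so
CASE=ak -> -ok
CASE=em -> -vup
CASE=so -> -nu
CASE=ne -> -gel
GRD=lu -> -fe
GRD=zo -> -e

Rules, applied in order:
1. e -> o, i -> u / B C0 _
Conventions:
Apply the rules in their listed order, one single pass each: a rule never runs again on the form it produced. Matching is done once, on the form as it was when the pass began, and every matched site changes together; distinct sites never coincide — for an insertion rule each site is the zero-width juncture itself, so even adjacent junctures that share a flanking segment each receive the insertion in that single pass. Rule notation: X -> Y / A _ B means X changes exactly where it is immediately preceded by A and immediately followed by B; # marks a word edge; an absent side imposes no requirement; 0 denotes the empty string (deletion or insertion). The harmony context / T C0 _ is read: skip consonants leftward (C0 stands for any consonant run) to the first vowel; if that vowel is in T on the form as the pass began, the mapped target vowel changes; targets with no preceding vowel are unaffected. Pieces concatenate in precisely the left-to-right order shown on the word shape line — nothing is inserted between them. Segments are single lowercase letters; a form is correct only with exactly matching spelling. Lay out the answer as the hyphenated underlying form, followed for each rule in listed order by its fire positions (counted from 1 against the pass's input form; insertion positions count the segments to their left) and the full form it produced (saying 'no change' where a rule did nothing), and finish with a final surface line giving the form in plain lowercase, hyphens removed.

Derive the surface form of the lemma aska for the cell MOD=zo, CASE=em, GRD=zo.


underlying: le-aska-vup-e
1. e -> o, i -> u / B C0 _: fires at position(s) 10: leaskavupo
surface: leaskavupo


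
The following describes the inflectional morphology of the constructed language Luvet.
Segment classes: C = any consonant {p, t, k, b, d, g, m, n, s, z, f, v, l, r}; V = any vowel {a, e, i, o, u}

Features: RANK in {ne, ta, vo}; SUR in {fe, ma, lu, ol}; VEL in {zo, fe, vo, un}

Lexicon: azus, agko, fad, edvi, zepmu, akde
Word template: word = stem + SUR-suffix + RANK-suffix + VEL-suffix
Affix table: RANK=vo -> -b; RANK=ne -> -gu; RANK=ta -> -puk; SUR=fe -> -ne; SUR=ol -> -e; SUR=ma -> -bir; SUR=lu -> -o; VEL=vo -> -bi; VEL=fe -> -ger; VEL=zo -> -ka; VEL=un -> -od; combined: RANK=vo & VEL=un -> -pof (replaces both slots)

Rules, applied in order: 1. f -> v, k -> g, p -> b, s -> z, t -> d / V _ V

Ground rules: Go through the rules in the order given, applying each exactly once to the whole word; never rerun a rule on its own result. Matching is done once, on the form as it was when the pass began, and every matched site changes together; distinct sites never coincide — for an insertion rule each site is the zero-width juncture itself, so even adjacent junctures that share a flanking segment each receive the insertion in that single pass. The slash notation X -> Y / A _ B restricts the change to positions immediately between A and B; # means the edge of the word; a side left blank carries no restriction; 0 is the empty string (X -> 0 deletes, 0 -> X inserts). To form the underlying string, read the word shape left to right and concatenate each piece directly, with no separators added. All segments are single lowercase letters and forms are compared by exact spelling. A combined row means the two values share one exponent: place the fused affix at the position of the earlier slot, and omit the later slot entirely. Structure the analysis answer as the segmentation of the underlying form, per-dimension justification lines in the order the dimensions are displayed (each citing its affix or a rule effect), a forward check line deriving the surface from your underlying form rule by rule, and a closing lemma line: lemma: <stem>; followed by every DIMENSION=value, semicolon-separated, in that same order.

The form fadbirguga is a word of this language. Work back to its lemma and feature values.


underlying: fad-bir-gu-ka
RANK=ne - signalled by the affix -gu
SUR=ma - signalled by the affix -bir
VEL=zo - signalled by the affix -ka
check: fadbirguka -> fadbirguga
lemma: fad; RANK=ne; SUR=ma; VEL=zo


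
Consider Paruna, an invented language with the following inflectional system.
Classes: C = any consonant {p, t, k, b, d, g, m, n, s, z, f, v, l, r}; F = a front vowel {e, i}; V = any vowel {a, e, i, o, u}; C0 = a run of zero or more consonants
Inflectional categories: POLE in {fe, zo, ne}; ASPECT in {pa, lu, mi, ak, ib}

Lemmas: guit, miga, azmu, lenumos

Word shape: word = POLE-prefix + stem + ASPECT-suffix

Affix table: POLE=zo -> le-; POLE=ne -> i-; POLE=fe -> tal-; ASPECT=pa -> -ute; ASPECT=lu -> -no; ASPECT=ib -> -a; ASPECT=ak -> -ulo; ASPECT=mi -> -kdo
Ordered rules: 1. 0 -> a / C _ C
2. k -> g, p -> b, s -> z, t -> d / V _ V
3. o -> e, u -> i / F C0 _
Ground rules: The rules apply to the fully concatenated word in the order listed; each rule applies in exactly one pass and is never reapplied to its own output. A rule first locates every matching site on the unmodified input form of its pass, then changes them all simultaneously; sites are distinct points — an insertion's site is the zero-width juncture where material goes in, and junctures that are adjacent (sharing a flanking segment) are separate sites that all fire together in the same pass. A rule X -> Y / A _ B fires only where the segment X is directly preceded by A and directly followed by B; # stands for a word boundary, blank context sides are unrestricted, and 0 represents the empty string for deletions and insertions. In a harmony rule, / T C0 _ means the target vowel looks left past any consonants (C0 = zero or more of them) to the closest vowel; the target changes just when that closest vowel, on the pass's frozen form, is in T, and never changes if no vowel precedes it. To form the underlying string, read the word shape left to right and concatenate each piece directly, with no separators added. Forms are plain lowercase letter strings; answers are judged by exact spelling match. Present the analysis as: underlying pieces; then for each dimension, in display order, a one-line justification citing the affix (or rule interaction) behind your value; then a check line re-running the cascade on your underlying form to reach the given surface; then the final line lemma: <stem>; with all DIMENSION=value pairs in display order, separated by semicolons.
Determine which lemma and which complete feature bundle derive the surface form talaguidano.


underlying: tal-guit-no
POLE=fe - signalled by the affix tal-
ASPECT=lu - signalled by the affix -no
check: talguitno -> talaguitano -> talaguidano -> talaguidano
lemma: guit; POLE=fe; ASPECT=lu


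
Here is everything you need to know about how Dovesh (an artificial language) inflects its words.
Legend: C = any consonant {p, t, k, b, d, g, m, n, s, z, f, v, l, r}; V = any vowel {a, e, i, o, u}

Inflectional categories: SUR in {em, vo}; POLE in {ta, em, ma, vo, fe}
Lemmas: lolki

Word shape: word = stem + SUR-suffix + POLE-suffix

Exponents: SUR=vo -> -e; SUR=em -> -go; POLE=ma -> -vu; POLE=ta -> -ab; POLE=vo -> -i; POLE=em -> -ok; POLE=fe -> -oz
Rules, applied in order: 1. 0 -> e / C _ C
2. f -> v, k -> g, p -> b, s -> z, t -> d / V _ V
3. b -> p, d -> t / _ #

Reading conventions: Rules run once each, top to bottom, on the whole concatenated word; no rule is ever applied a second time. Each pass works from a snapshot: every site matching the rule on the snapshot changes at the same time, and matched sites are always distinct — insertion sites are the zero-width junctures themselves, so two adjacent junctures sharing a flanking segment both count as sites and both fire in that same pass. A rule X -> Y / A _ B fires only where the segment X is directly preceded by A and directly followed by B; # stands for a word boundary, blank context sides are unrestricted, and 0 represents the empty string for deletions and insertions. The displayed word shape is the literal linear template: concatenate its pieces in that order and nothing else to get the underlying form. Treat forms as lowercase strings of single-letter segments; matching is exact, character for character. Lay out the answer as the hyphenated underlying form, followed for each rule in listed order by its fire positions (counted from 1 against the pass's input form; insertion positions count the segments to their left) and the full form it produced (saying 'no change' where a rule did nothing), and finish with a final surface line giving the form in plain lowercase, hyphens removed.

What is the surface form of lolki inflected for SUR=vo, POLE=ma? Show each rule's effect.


underlying: lolki-e-vu
1. 0 -> e / C _ C: inserts after position(s) 3: lolekievu
2. f -> v, k -> g, p -> b, s -> z, t -> d / V _ V: fires at position(s) 5: lolegievu
3. b -> p, d -> t / _ #: no change
surface: lolegievu


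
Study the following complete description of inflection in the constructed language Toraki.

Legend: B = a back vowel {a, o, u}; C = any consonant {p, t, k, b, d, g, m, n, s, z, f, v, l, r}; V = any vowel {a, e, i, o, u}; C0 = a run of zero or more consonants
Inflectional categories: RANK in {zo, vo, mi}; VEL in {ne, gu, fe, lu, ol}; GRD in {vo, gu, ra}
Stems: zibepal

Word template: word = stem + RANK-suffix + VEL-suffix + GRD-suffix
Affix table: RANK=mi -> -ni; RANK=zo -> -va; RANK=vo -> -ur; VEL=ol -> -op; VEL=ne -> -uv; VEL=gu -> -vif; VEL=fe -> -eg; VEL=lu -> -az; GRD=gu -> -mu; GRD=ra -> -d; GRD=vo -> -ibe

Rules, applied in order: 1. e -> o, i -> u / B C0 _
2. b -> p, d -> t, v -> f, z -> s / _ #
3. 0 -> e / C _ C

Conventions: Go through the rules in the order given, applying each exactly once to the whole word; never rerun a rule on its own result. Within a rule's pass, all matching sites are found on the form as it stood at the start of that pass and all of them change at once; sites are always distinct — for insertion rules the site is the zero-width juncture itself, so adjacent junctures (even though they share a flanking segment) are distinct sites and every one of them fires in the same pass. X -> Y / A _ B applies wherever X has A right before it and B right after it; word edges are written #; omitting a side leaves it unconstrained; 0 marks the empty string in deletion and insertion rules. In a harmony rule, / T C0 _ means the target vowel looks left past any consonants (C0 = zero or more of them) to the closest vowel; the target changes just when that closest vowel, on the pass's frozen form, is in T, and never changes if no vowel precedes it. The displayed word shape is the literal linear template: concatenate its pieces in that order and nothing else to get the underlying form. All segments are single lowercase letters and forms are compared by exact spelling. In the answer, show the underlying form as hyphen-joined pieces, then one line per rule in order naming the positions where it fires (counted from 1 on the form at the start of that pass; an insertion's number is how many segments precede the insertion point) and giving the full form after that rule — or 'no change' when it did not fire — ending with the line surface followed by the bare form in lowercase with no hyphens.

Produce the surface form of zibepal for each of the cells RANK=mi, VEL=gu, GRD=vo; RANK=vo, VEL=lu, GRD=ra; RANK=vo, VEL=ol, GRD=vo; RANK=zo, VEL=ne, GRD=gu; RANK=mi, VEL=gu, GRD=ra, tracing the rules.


cell RANK=mi, VEL=gu, GRD=vo:
underlying: zibepal-ni-vif-ibe
1. e -> o, i -> u / B C0 _: fires at position(s) 9: zibepalnuvifibe
2. b -> p, d -> t, v -> f, z -> s / _ #: no change
3. 0 -> e / C _ C: inserts after position(s) 7: zibepalenuvifibe
surface: zibepalenuvifibe

cell RANK=vo, VEL=lu, GRD=ra:
underlying: zibepal-ur-az-d
1. e -> o, i -> u / B C0 _: no change
2. b -> p, d -> t, v -> f, z -> s / _ #: fires at position(s) 12: zibepalurazt
3. 0 -> e / C _ C: inserts after position(s) 11: zibepalurazet
surface: zibepalurazet

cell RANK=vo, VEL=ol, GRD=vo:
underlying: zibepal-ur-op-ibe
1. e -> o, i -> u / B C0 _: fires at position(s) 12: zibepaluropube
2. b -> p, d -> t, v -> f, z -> s / _ #: no change
3. 0 -> e / C _ C: no change
surface: zibepaluropube

cell RANK=zo, VEL=ne, GRD=gu:
underlying: zibepal-va-uv-mu
1. e -> o, i -> u / B C0 _: no change
2. b -> p, d -> t, v -> f, z -> s / _ #: no change
3. 0 -> e / C _ C: inserts after position(s) 7, 11: zibepalevauvemu
surface: zibepalevauvemu

cell RANK=mi, VEL=gu, GRD=ra:
underlying: zibepal-ni-vif-d
1. e -> o, i -> u / B C0 _: fires at position(s) 9: zibepalnuvifd
2. b -> p, d -> t, v -> f, z -> s / _ #: fires at position(s) 13: zibepalnuvift
3. 0 -> e / C _ C: inserts after position(s) 7, 12: zibepalenuvifet
surface: zibepalenuvifet


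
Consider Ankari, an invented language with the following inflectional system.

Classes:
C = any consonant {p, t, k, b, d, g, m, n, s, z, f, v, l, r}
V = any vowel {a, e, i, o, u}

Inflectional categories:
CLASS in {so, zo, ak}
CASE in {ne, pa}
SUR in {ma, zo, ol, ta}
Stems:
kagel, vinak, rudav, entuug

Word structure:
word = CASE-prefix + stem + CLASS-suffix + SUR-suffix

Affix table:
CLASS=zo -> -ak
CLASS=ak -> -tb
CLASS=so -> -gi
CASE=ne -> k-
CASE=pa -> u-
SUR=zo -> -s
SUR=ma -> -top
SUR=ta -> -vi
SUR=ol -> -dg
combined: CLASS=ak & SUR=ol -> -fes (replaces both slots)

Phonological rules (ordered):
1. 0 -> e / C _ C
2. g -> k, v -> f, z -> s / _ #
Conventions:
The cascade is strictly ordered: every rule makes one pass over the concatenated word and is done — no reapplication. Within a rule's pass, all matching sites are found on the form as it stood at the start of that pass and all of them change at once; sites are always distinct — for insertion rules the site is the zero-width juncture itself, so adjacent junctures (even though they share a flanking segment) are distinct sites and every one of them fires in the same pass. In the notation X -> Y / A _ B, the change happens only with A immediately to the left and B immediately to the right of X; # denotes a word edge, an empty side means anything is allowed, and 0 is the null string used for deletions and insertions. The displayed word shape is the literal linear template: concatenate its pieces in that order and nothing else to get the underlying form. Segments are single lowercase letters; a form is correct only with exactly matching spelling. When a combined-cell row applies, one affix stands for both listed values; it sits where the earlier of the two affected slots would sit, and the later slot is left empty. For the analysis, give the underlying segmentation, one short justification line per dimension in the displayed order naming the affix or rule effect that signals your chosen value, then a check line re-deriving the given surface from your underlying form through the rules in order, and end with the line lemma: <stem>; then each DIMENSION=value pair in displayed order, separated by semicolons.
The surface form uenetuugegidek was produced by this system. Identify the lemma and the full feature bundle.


underlying: u-entuug-gi-dg
CLASS=so - signalled by the affix -gi
CASE=pa - signalled by the affix u-
SUR=ol - signalled by the affix -dg
check: uentuuggidg -> uenetuugegideg -> uenetuugegidek
lemma: entuug; CLASS=so; CASE=pa; SUR=ol


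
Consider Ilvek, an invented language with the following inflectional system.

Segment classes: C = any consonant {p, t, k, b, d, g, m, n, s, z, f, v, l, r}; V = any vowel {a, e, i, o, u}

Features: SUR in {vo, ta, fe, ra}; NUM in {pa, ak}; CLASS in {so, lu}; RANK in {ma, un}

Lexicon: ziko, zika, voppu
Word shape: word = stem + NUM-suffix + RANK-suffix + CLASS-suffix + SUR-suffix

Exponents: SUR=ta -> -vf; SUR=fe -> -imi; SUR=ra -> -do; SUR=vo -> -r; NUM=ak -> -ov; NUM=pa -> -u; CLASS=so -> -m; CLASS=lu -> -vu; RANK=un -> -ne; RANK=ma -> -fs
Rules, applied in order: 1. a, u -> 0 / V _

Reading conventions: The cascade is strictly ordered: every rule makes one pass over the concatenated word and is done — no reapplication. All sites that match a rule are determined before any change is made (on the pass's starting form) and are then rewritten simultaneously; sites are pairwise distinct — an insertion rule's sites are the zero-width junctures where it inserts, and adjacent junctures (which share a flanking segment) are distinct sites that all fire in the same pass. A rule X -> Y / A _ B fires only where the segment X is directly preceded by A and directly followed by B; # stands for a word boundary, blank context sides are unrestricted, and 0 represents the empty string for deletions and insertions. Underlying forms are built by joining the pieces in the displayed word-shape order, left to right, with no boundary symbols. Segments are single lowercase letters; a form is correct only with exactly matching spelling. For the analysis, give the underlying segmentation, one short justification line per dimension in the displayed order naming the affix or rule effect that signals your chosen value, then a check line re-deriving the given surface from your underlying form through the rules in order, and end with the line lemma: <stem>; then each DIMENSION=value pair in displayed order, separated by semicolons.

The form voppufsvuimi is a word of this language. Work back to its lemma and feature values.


underlying: voppu-u-fs-vu-imi
SUR=fe - signalled by the affix -imi
NUM=pa - signalled by the affix -u
CLASS=lu - signalled by the affix -vu
RANK=ma - signalled by the affix -fs
check: voppuufsvuimi -> voppufsvuimi
lemma: voppu; SUR=fe; NUM=pa; CLASS=lu; RANK=ma


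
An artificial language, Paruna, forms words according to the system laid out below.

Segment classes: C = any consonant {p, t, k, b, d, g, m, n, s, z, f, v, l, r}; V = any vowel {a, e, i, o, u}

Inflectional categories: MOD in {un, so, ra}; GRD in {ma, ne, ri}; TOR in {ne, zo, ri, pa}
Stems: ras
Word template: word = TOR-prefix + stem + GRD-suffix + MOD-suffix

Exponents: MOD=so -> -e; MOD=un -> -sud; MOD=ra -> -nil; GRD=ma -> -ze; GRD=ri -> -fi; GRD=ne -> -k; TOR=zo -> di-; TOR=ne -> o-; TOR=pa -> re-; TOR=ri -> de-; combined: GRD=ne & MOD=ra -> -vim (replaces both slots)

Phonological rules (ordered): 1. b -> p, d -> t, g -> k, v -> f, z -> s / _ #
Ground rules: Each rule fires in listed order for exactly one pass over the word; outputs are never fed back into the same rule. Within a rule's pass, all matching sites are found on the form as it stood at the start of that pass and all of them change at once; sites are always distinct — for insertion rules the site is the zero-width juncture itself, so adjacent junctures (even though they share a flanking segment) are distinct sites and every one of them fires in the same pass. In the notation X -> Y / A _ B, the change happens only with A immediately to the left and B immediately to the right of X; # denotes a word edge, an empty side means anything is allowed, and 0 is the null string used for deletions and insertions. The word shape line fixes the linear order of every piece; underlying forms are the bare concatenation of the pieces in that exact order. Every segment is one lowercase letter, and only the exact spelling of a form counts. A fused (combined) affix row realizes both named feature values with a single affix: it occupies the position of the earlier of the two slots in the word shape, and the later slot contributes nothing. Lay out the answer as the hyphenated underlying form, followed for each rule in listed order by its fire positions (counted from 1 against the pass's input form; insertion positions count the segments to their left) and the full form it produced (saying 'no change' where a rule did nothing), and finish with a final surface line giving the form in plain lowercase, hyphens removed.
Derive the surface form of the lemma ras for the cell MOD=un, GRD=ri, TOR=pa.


underlying: re-ras-fi-sud
1. b -> p, d -> t, g -> k, v -> f, z -> s / _ #: fires at position(s) 10: rerasfisut
surface: rerasfisut


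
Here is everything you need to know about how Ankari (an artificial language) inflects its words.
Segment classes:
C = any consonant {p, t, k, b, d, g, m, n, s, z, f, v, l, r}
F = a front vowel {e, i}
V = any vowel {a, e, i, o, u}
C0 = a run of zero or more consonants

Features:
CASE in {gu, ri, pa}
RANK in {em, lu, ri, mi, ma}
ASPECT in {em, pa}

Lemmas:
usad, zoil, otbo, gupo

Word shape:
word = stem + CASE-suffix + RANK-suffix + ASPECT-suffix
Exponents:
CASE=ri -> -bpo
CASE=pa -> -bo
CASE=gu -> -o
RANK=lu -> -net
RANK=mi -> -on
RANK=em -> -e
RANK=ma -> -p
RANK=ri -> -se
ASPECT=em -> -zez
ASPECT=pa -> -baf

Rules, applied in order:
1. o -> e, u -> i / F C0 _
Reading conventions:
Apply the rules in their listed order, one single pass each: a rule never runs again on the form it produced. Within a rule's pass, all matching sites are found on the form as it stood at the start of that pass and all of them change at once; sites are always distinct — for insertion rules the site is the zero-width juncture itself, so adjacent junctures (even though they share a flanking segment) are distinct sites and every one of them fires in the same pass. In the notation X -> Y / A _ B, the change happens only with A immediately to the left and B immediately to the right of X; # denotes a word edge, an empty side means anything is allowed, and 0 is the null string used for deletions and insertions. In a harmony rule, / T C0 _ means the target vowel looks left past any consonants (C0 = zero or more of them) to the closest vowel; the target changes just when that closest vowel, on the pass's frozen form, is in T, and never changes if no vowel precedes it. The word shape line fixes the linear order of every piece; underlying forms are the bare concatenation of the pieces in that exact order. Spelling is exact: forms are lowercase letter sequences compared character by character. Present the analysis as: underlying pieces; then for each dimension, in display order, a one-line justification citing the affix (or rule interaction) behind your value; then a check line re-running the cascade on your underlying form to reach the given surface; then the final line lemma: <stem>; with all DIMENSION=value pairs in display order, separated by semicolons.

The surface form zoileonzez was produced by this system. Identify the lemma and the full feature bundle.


underlying: zoil-o-on-zez
CASE=gu - signalled by the affix -o
RANK=mi - signalled by the affix -on
ASPECT=em - signalled by the affix -zez
check: zoiloonzez -> zoileonzez
lemma: zoil; CASE=gu; RANK=mi; ASPECT=em


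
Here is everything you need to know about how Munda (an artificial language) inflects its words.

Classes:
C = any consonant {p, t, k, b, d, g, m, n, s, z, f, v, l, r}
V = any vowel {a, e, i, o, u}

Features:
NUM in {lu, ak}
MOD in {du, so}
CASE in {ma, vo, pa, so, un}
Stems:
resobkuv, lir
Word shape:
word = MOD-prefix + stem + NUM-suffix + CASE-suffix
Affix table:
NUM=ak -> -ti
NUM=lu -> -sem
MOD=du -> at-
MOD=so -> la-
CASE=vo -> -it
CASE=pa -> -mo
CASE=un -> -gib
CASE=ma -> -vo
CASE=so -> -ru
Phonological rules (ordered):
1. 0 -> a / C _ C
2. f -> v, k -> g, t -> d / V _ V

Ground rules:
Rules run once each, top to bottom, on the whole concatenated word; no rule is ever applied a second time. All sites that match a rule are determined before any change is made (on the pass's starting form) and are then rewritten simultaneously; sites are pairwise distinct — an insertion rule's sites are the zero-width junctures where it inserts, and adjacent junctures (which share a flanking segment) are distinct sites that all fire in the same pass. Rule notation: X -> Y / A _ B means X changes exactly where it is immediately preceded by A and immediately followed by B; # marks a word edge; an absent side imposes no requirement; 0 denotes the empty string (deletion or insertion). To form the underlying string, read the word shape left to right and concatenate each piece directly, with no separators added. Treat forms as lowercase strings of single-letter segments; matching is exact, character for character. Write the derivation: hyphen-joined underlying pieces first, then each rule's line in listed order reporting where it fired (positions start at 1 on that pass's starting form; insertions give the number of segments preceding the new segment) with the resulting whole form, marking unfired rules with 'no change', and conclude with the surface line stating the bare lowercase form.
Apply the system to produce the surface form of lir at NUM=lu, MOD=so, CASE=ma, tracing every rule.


underlying: la-lir-sem-vo
1. 0 -> a / C _ C: inserts after position(s) 5, 8: lalirasemavo
2. f -> v, k -> g, t -> d / V _ V: no change
surface: lalirasemavo


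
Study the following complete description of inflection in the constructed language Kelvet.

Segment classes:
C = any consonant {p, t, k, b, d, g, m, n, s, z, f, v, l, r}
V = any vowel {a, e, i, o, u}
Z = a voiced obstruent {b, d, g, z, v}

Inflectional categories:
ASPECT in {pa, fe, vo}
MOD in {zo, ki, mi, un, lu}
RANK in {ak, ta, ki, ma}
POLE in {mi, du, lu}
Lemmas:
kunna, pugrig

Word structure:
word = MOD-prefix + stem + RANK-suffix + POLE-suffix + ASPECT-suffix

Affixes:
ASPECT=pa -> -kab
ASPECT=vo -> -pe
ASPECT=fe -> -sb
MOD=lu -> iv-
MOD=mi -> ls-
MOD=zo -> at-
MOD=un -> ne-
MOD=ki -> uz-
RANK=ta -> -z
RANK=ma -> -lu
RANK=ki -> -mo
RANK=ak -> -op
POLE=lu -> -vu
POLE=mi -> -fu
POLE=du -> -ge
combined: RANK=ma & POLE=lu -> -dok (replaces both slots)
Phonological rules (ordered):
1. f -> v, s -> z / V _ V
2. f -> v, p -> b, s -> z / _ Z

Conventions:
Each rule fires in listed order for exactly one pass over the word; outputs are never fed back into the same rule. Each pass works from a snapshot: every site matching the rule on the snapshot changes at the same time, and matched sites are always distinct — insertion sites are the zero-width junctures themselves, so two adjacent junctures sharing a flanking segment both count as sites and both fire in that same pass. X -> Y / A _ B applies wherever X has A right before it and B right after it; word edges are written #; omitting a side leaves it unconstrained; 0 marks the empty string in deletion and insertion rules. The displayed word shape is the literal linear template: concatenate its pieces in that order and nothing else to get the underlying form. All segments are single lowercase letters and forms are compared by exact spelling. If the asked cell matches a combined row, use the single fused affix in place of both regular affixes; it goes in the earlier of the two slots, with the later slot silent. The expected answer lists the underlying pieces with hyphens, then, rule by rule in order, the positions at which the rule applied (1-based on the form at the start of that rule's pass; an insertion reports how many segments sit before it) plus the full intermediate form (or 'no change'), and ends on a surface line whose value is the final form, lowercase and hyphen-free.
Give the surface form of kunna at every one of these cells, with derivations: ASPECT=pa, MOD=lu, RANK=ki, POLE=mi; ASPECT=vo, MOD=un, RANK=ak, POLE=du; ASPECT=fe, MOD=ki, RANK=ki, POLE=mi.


cell ASPECT=pa, MOD=lu, RANK=ki, POLE=mi:
underlying: iv-kunna-mo-fu-kab
1. f -> v, s -> z / V _ V: fires at position(s) 10: ivkunnamovukab
2. f -> v, p -> b, s -> z / _ Z: no change
surface: ivkunnamovukab

cell ASPECT=vo, MOD=un, RANK=ak, POLE=du:
underlying: ne-kunna-op-ge-pe
1. f -> v, s -> z / V _ V: no change
2. f -> v, p -> b, s -> z / _ Z: fires at position(s) 9: nekunnaobgepe
surface: nekunnaobgepe

cell ASPECT=fe, MOD=ki, RANK=ki, POLE=mi:
underlying: uz-kunna-mo-fu-sb
1. f -> v, s -> z / V _ V: fires at position(s) 10: uzkunnamovusb
2. f -> v, p -> b, s -> z / _ Z: fires at position(s) 12: uzkunnamovuzb
surface: uzkunnamovuzb


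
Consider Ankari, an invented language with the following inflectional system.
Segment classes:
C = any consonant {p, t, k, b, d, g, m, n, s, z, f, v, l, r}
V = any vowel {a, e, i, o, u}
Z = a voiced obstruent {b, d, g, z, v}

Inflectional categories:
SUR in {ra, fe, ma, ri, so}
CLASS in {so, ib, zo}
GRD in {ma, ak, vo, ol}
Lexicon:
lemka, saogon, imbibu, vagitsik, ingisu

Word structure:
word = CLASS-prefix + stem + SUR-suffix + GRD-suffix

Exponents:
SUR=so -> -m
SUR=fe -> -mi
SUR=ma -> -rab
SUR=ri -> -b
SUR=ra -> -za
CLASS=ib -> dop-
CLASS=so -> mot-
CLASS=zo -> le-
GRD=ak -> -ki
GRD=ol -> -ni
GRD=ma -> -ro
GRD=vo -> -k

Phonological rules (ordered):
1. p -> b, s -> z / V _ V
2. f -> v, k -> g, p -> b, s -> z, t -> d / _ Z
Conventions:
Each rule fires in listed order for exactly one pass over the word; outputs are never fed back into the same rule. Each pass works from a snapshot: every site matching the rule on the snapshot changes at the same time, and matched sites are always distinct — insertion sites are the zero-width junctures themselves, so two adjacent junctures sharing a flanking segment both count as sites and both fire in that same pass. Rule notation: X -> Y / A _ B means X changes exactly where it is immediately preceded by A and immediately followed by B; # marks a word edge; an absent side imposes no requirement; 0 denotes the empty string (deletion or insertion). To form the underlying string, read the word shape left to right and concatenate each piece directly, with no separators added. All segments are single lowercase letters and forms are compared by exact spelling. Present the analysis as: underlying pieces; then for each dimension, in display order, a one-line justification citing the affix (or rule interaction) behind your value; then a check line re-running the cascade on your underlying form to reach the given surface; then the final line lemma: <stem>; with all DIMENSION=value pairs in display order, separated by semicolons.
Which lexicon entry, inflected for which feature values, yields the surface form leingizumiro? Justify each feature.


underlying: le-ingisu-mi-ro
SUR=fe - signalled by the affix -mi
CLASS=zo - signalled by the affix le-
GRD=ma - signalled by the affix -ro
check: leingisumiro -> leingizumiro -> leingizumiro
lemma: ingisu; SUR=fe; CLASS=zo; GRD=ma


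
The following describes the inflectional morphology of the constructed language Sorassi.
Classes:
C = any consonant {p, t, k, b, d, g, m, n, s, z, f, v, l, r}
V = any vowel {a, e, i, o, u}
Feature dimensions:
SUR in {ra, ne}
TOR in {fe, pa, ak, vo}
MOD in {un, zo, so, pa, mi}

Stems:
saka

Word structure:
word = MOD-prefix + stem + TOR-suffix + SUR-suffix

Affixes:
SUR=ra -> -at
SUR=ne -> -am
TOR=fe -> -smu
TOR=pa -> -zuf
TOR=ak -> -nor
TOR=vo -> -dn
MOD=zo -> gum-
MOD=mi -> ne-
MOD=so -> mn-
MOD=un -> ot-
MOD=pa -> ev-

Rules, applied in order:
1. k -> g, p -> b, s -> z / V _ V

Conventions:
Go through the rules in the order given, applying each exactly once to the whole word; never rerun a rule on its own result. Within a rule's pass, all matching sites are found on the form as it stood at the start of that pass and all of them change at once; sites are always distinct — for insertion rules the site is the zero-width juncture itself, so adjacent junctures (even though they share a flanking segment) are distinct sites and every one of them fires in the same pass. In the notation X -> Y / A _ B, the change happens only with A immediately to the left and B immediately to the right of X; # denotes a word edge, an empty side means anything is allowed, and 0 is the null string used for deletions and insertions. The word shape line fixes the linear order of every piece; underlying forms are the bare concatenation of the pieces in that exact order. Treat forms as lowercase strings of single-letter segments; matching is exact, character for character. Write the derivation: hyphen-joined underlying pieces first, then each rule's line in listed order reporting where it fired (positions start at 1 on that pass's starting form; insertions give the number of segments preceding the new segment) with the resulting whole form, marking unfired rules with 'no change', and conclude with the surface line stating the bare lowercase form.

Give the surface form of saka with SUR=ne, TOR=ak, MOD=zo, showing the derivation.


underlying: gum-saka-nor-am
1. k -> g, p -> b, s -> z / V _ V: fires at position(s) 6: gumsaganoram
surface: gumsaganoram
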